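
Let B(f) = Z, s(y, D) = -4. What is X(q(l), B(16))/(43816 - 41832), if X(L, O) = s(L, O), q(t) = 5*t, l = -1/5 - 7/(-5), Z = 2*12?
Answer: -1/496 ≈ -0.0020161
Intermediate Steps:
Z = 24
B(f) = 24
l = 6/5 (l = -1*⅕ - 7*(-⅕) = -⅕ + 7/5 = 6/5 ≈ 1.2000)
X(L, O) = -4
X(q(l), B(16))/(43816 - 41832) = -4/(43816 - 41832) = -4/1984 = -4*1/1984 = -1/496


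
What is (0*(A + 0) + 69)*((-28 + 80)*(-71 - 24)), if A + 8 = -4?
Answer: -340860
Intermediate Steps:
A = -12 (A = -8 - 4 = -12)
(0*(A + 0) + 69)*((-28 + 80)*(-71 - 24)) = (0*(-12 + 0) + 69)*((-28 + 80)*(-71 - 24)) = (0*(-12) + 69)*(52*(-95)) = (0 + 69)*(-4940) = 69*(-4940) = -340860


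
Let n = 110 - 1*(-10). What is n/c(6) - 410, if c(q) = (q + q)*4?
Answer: -815/2 ≈ -407.50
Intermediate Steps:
c(q) = 8*q (c(q) = (2*q)*4 = 8*q)
n = 120 (n = 110 + 10 = 120)
n/c(6) - 410 = 120/(8*6) - 410 = 120/48 - 410 = (1/48)*120 - 410 = 5/2 - 410 = -815/2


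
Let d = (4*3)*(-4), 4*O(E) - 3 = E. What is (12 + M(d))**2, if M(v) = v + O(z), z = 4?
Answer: 18769/16 ≈ 1173.1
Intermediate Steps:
O(E) = 3/4 + E/4
d = -48 (d = 12*(-4) = -48)
M(v) = 7/4 + v (M(v) = v + (3/4 + (1/4)*4) = v + (3/4 + 1) = v + 7/4 = 7/4 + v)
(12 + M(d))**2 = (12 + (7/4 - 48))**2 = (12 - 185/4)**2 = (-137/4)**2 = 18769/16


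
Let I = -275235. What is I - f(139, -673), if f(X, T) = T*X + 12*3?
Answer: -181724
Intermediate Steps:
f(X, T) = 36 + T*X (f(X, T) = T*X + 36 = 36 + T*X)
I - f(139, -673) = -275235 - (36 - 673*139) = -275235 - (36 - 93547) = -275235 - 1*(-93511) = -275235 + 93511 = -181724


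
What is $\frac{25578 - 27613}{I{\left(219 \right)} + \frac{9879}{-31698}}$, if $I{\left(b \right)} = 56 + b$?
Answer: $- \frac{21501810}{2902357} \approx -7.4084$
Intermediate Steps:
$\frac{25578 - 27613}{I{\left(219 \right)} + \frac{9879}{-31698}} = \frac{25578 - 27613}{\left(56 + 219\right) + \frac{9879}{-31698}} = - \frac{2035}{275 + 9879 \left(- \frac{1}{31698}\right)} = - \frac{2035}{275 - \frac{3293}{10566}} = - \frac{2035}{\frac{2902357}{10566}} = \left(-2035\right) \frac{10566}{2902357} = - \frac{21501810}{2902357}$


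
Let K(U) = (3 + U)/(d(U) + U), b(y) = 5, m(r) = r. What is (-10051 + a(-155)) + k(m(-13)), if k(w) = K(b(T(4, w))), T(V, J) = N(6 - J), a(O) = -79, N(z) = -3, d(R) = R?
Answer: -50646/5 ≈ -10129.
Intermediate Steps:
T(V, J) = -3
K(U) = (3 + U)/(2*U) (K(U) = (3 + U)/(U + U) = (3 + U)/((2*U)) = (3 + U)*(1/(2*U)) = (3 + U)/(2*U))
k(w) = ⅘ (k(w) = (½)*(3 + 5)/5 = (½)*(⅕)*8 = ⅘)
(-10051 + a(-155)) + k(m(-13)) = (-10051 - 79) + ⅘ = -10130 + ⅘ = -50646/5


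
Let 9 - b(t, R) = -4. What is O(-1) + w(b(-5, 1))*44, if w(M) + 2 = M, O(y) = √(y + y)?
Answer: 484 + I*√2 ≈ 484.0 + 1.4142*I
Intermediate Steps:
b(t, R) = 13 (b(t, R) = 9 - 1*(-4) = 9 + 4 = 13)
O(y) = √2*√y (O(y) = √(2*y) = √2*√y)
w(M) = -2 + M
O(-1) + w(b(-5, 1))*44 = √2*√(-1) + (-2 + 13)*44 = √2*I + 11*44 = I*√2 + 484 = 484 + I*√2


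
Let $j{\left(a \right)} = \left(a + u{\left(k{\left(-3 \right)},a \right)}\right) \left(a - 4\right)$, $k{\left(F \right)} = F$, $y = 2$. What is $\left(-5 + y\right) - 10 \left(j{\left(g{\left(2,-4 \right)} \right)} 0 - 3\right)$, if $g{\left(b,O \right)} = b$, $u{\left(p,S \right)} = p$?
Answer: $27$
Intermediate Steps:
$j{\left(a \right)} = \left(-4 + a\right) \left(-3 + a\right)$ ($j{\left(a \right)} = \left(a - 3\right) \left(a - 4\right) = \left(-3 + a\right) \left(-4 + a\right) = \left(-4 + a\right) \left(-3 + a\right)$)
$\left(-5 + y\right) - 10 \left(j{\left(g{\left(2,-4 \right)} \right)} 0 - 3\right) = \left(-5 + 2\right) - 10 \left(\left(12 + 2^{2} - 14\right) 0 - 3\right) = -3 - 10 \left(\left(12 + 4 - 14\right) 0 - 3\right) = -3 - 10 \left(2 \cdot 0 - 3\right) = -3 - 10 \left(0 - 3\right) = -3 - -30 = -3 + 30 = 27$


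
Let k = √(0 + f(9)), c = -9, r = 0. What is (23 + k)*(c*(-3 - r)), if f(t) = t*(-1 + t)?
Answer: 621 + 162*√2 ≈ 850.10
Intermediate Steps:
k = 6*√2 (k = √(0 + 9*(-1 + 9)) = √(0 + 9*8) = √(0 + 72) = √72 = 6*√2 ≈ 8.4853)
(23 + k)*(c*(-3 - r)) = (23 + 6*√2)*(-9*(-3 - 1*0)) = (23 + 6*√2)*(-9*(-3 + 0)) = (23 + 6*√2)*(-9*(-3)) = (23 + 6*√2)*27 = 621 + 162*√2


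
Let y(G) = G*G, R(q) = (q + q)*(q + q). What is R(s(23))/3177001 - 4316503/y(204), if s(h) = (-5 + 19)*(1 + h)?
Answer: -13694741227759/132214073616 ≈ -103.58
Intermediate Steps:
s(h) = 14 + 14*h (s(h) = 14*(1 + h) = 14 + 14*h)
R(q) = 4*q**2 (R(q) = (2*q)*(2*q) = 4*q**2)
y(G) = G**2
R(s(23))/3177001 - 4316503/y(204) = (4*(14 + 14*23)**2)/3177001 - 4316503/(204**2) = (4*(14 + 322)**2)*(1/3177001) - 4316503/41616 = (4*336**2)*(1/3177001) - 4316503*1/41616 = (4*112896)*(1/3177001) - 4316503/41616 = 451584*(1/3177001) - 4316503/41616 = 451584/3177001 - 4316503/41616 = -13694741227759/132214073616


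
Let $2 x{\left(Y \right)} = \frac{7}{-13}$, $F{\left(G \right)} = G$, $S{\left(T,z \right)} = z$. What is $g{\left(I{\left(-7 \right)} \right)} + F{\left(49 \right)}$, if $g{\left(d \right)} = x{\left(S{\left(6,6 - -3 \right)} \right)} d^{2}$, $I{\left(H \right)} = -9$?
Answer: $\frac{707}{26} \approx 27.192$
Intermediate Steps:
$x{\left(Y \right)} = - \frac{7}{26}$ ($x{\left(Y \right)} = \frac{7 \frac{1}{-13}}{2} = \frac{7 \left(- \frac{1}{13}\right)}{2} = \frac{1}{2} \left(- \frac{7}{13}\right) = - \frac{7}{26}$)
$g{\left(d \right)} = - \frac{7 d^{2}}{26}$
$g{\left(I{\left(-7 \right)} \right)} + F{\left(49 \right)} = - \frac{7 \left(-9\right)^{2}}{26} + 49 = \left(- \frac{7}{26}\right) 81 + 49 = - \frac{567}{26} + 49 = \frac{707}{26}$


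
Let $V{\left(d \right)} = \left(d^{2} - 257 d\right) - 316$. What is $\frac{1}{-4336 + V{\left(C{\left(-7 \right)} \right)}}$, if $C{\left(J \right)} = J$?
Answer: $- \frac{1}{2804} \approx -0.00035663$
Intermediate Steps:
$V{\left(d \right)} = -316 + d^{2} - 257 d$
$\frac{1}{-4336 + V{\left(C{\left(-7 \right)} \right)}} = \frac{1}{-4336 - \left(-1483 - 49\right)} = \frac{1}{-4336 + \left(-316 + 49 + 1799\right)} = \frac{1}{-4336 + 1532} = \frac{1}{-2804} = - \frac{1}{2804}$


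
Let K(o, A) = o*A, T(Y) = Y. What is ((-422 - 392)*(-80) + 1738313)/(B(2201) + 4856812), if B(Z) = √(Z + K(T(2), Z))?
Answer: 8758935035596/23588622796741 - 1803433*√6603/23588622796741 ≈ 0.37131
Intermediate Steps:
K(o, A) = A*o
B(Z) = √3*√Z (B(Z) = √(Z + Z*2) = √(Z + 2*Z) = √(3*Z) = √3*√Z)
((-422 - 392)*(-80) + 1738313)/(B(2201) + 4856812) = ((-422 - 392)*(-80) + 1738313)/(√3*√2201 + 4856812) = (-814*(-80) + 1738313)/(√6603 + 4856812) = (65120 + 1738313)/(4856812 + √6603) = 1803433/(4856812 + √6603)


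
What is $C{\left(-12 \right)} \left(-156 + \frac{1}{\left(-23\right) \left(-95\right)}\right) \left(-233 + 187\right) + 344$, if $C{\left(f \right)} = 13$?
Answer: $\frac{8895014}{95} \approx 93632.0$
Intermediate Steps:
$C{\left(-12 \right)} \left(-156 + \frac{1}{\left(-23\right) \left(-95\right)}\right) \left(-233 + 187\right) + 344 = 13 \left(-156 + \frac{1}{\left(-23\right) \left(-95\right)}\right) \left(-233 + 187\right) + 344 = 13 \left(-156 - - \frac{1}{2185}\right) \left(-46\right) + 344 = 13 \left(-156 + \frac{1}{2185}\right) \left(-46\right) + 344 = 13 \left(\left(- \frac{340859}{2185}\right) \left(-46\right)\right) + 344 = 13 \cdot \frac{681718}{95} + 344 = \frac{8862334}{95} + 344 = \frac{8895014}{95}$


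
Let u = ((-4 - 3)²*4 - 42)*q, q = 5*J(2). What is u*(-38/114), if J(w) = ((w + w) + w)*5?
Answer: -7700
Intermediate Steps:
J(w) = 15*w (J(w) = (2*w + w)*5 = (3*w)*5 = 15*w)
q = 150 (q = 5*(15*2) = 5*30 = 150)
u = 23100 (u = ((-4 - 3)²*4 - 42)*150 = ((-7)²*4 - 42)*150 = (49*4 - 42)*150 = (196 - 42)*150 = 154*150 = 23100)
u*(-38/114) = 23100*(-38/114) = 23100*(-38*1/114) = 23100*(-⅓) = -7700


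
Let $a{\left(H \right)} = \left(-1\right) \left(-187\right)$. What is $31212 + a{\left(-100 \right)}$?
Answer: $31399$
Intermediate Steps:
$a{\left(H \right)} = 187$
$31212 + a{\left(-100 \right)} = 31212 + 187 = 31399$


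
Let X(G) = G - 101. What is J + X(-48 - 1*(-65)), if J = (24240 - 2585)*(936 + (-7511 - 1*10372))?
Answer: -366987369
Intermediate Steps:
X(G) = -101 + G
J = -366987285 (J = 21655*(936 + (-7511 - 10372)) = 21655*(936 - 17883) = 21655*(-16947) = -366987285)
J + X(-48 - 1*(-65)) = -366987285 + (-101 + (-48 - 1*(-65))) = -366987285 + (-101 + (-48 + 65)) = -366987285 + (-101 + 17) = -366987285 - 84 = -366987369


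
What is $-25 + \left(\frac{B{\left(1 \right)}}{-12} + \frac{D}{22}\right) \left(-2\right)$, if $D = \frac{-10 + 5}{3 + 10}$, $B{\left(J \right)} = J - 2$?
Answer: $- \frac{21563}{858} \approx -25.132$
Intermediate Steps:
$B{\left(J \right)} = -2 + J$ ($B{\left(J \right)} = J - 2 = -2 + J$)
$D = - \frac{5}{13} \approx -0.38462$
$-25 + \left(\frac{B{\left(1 \right)}}{-12} + \frac{D}{22}\right) \left(-2\right) = -25 + \left(\frac{-2 + 1}{-12} - \frac{5}{13 \cdot 22}\right) \left(-2\right) = -25 + \left(\left(-1\right) \left(- \frac{1}{12}\right) - \frac{5}{286}\right) \left(-2\right) = -25 + \left(\frac{1}{12} - \frac{5}{286}\right) \left(-2\right) = -25 + \frac{113}{1716} \left(-2\right) = -25 - \frac{113}{858} = - \frac{21563}{858}$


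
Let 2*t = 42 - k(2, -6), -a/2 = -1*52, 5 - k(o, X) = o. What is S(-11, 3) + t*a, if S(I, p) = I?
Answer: 2017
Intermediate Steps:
k(o, X) = 5 - o
a = 104 (a = -(-2)*52 = -2*(-52) = 104)
t = 39/2 (t = (42 - (5 - 1*2))/2 = (42 - (5 - 2))/2 = (42 - 1*3)/2 = (42 - 3)/2 = (½)*39 = 39/2 ≈ 19.500)
S(-11, 3) + t*a = -11 + (39/2)*104 = -11 + 2028 = 2017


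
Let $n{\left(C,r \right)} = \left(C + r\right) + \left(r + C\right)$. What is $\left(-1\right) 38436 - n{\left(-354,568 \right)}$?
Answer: $-38864$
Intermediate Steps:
$n{\left(C,r \right)} = 2 C + 2 r$ ($n{\left(C,r \right)} = \left(C + r\right) + \left(C + r\right) = 2 C + 2 r$)
$\left(-1\right) 38436 - n{\left(-354,568 \right)} = \left(-1\right) 38436 - \left(2 \left(-354\right) + 2 \cdot 568\right) = -38436 - \left(-708 + 1136\right) = -38436 - 428 = -38864$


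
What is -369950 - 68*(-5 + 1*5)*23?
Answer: -369950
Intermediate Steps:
-369950 - 68*(-5 + 1*5)*23 = -369950 - 68*(-5 + 5)*23 = -369950 - 68*0*23 = -369950 - 0*23 = -369950 - 1*0 = -369950 + 0 = -369950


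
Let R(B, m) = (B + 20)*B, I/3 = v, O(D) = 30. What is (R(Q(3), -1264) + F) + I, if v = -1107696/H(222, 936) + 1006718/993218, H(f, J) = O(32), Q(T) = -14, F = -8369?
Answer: -296027530432/2483045 ≈ -1.1922e+5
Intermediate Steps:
H(f, J) = 30
v = -91679450349/2483045 (v = -1107696/30 + 1006718/993218 = -1107696*1/30 + 1006718*(1/993218) = -184616/5 + 503359/496609 = -91679450349/2483045 ≈ -36922.)
I = -275038351047/2483045 (I = 3*(-91679450349/2483045) = -275038351047/2483045 ≈ -1.1077e+5)
R(B, m) = B*(20 + B) (R(B, m) = (20 + B)*B = B*(20 + B))
(R(Q(3), -1264) + F) + I = (-14*(20 - 14) - 8369) - 275038351047/2483045 = (-14*6 - 8369) - 275038351047/2483045 = (-84 - 8369) - 275038351047/2483045 = -8453 - 275038351047/2483045 = -296027530432/2483045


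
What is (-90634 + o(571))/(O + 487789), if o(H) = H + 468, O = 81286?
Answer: -17919/113815 ≈ -0.15744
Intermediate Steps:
o(H) = 468 + H
(-90634 + o(571))/(O + 487789) = (-90634 + (468 + 571))/(81286 + 487789) = (-90634 + 1039)/569075 = -89595*1/569075 = -17919/113815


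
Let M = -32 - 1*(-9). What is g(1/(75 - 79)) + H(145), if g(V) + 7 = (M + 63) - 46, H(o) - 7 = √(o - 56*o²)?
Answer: -6 + I*√1177255 ≈ -6.0 + 1085.0*I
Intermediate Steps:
M = -23 (M = -32 + 9 = -23)
H(o) = 7 + √(o - 56*o²)
g(V) = -13 (g(V) = -7 + ((-23 + 63) - 46) = -7 + (40 - 46) = -7 - 6 = -13)
g(1/(75 - 79)) + H(145) = -13 + (7 + √(145*(1 - 56*145))) = -13 + (7 + √(145*(1 - 8120))) = -13 + (7 + √(145*(-8119))) = -13 + (7 + √(-1177255)) = -13 + (7 + I*√1177255) = -6 + I*√1177255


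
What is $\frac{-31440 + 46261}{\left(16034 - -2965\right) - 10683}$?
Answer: $\frac{14821}{8316} \approx 1.7822$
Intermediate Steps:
$\frac{-31440 + 46261}{\left(16034 - -2965\right) - 10683} = \frac{14821}{\left(16034 + 2965\right) - 10683} = \frac{14821}{18999 - 10683} = \frac{14821}{8316}$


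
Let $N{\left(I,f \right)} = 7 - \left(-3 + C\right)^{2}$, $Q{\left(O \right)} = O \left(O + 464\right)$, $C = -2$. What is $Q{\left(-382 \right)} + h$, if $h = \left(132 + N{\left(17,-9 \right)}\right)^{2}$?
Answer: $-18328$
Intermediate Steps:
$Q{\left(O \right)} = O \left(464 + O\right)$
$N{\left(I,f \right)} = -18$ ($N{\left(I,f \right)} = 7 - \left(-3 - 2\right)^{2} = 7 - \left(-5\right)^{2} = 7 - 25 = -18$)
$h = 12996$ ($h = \left(132 - 18\right)^{2} = 114^{2} = 12996$)
$Q{\left(-382 \right)} + h = - 382 \left(464 - 382\right) + 12996 = \left(-382\right) 82 + 12996 = -31324 + 12996 = -18328$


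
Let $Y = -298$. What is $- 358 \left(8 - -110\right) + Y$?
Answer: $-42542$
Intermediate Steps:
$- 358 \left(8 - -110\right) + Y = - 358 \left(8 - -110\right) - 298 = - 358 \left(8 + 110\right) - 298 = \left(-358\right) 118 - 298 = -42244 - 298 = -42542$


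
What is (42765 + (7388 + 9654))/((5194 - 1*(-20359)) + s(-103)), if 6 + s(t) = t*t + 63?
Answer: 59807/36219 ≈ 1.6513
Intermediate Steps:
s(t) = 57 + t**2 (s(t) = -6 + (t*t + 63) = -6 + (t**2 + 63) = -6 + (63 + t**2) = 57 + t**2)
(42765 + (7388 + 9654))/((5194 - 1*(-20359)) + s(-103)) = (42765 + (7388 + 9654))/((5194 - 1*(-20359)) + (57 + (-103)**2)) = (42765 + 17042)/((5194 + 20359) + (57 + 10609)) = 59807/(25553 + 10666) = 59807/36219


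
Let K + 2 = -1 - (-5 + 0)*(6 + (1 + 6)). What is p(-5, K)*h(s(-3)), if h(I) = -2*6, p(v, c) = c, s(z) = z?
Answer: -744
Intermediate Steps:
K = 62 (K = -2 + (-1 - (-5 + 0)*(6 + (1 + 6))) = -2 + (-1 - (-5)*(6 + 7)) = -2 + (-1 - (-5)*13) = -2 + (-1 - 1*(-65)) = -2 + (-1 + 65) = -2 + 64 = 62)
h(I) = -12
p(-5, K)*h(s(-3)) = 62*(-12) = -744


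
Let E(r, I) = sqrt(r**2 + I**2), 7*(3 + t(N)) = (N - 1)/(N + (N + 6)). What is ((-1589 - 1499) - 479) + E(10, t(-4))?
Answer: -3567 + sqrt(20969)/14 ≈ -3556.7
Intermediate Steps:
t(N) = -3 + (-1 + N)/(7*(6 + 2*N)) (t(N) = -3 + ((N - 1)/(N + (N + 6)))/7 = -3 + ((-1 + N)/(N + (6 + N)))/7 = -3 + ((-1 + N)/(6 + 2*N))/7 = -3 + (-1 + N)/(7*(6 + 2*N)))
E(r, I) = sqrt(I**2 + r**2)
((-1589 - 1499) - 479) + E(10, t(-4)) = ((-1589 - 1499) - 479) + sqrt(((-127 - 41*(-4))/(14*(3 - 4)))**2 + 10**2) = (-3088 - 479) + sqrt(((1/14)*(-127 + 164)/(-1))**2 + 100) = -3567 + sqrt(((1/14)*(-1)*37)**2 + 100) = -3567 + sqrt((-37/14)**2 + 100) = -3567 + sqrt(1369/196 + 100) = -3567 + sqrt(20969/196) = -3567 + sqrt(20969)/14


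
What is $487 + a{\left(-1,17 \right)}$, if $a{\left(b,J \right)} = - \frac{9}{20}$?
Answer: $\frac{9731}{20} \approx 486.55$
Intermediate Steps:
$a{\left(b,J \right)} = - \frac{9}{20}$ ($a{\left(b,J \right)} = \left(-9\right) \frac{1}{20} = - \frac{9}{20}$)
$487 + a{\left(-1,17 \right)} = 487 - \frac{9}{20} = \frac{9731}{20}$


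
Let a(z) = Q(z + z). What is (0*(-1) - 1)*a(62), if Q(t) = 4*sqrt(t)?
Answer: -8*sqrt(31) ≈ -44.542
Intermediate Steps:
a(z) = 4*sqrt(2)*sqrt(z) (a(z) = 4*sqrt(z + z) = 4*sqrt(2*z) = 4*(sqrt(2)*sqrt(z)) = 4*sqrt(2)*sqrt(z))
(0*(-1) - 1)*a(62) = (0*(-1) - 1)*(4*sqrt(2)*sqrt(62)) = (0 - 1)*(8*sqrt(31)) = -8*sqrt(31)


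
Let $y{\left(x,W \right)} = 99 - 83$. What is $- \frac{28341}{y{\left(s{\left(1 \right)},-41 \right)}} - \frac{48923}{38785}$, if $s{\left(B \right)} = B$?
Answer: $- \frac{1099988453}{620560} \approx -1772.6$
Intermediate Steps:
$y{\left(x,W \right)} = 16$
$- \frac{28341}{y{\left(s{\left(1 \right)},-41 \right)}} - \frac{48923}{38785} = - \frac{28341}{16} - \frac{48923}{38785} = - \frac{1099988453}{620560}$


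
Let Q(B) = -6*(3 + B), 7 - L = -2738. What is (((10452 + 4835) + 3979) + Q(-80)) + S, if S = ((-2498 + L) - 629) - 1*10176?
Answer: 9170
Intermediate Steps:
L = 2745 (L = 7 - 1*(-2738) = 7 + 2738 = 2745)
S = -10558 (S = ((-2498 + 2745) - 629) - 1*10176 = (247 - 629) - 10176 = -382 - 10176 = -10558)
Q(B) = -18 - 6*B
(((10452 + 4835) + 3979) + Q(-80)) + S = (((10452 + 4835) + 3979) + (-18 - 6*(-80))) - 10558 = ((15287 + 3979) + (-18 + 480)) - 10558 = (19266 + 462) - 10558 = 19728 - 10558 = 9170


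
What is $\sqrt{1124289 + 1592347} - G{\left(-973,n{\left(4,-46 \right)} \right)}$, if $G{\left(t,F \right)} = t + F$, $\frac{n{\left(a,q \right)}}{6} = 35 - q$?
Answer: $487 + 2 \sqrt{679159} \approx 2135.2$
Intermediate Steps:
$n{\left(a,q \right)} = 210 - 6 q$ ($n{\left(a,q \right)} = 6 \left(35 - q\right) = 210 - 6 q$)
$G{\left(t,F \right)} = F + t$
$\sqrt{1124289 + 1592347} - G{\left(-973,n{\left(4,-46 \right)} \right)} = \sqrt{1124289 + 1592347} - \left(\left(210 - -276\right) - 973\right) = \sqrt{2716636} - \left(\left(210 + 276\right) - 973\right) = 2 \sqrt{679159} - \left(486 - 973\right) = 2 \sqrt{679159} - -487 = 2 \sqrt{679159} + 487 = 487 + 2 \sqrt{679159}$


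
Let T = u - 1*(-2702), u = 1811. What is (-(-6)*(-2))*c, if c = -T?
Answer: 54156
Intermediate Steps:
T = 4513 (T = 1811 - 1*(-2702) = 1811 + 2702 = 4513)
c = -4513 (c = -1*4513 = -4513)
(-(-6)*(-2))*c = -(-6)*(-2)*(-4513) = -1*12*(-4513) = -12*(-4513) = 54156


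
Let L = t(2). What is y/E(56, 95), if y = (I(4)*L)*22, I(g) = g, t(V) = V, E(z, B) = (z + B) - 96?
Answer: 16/5 ≈ 3.2000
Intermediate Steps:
E(z, B) = -96 + B + z (E(z, B) = (B + z) - 96 = -96 + B + z)
L = 2
y = 176 (y = (4*2)*22 = 8*22 = 176)
y/E(56, 95) = 176/(-96 + 95 + 56) = 176/55 = 176*(1/55) = 16/5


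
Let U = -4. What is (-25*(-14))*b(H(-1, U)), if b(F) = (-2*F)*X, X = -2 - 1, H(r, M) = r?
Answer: -2100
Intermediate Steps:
X = -3
b(F) = 6*F (b(F) = -2*F*(-3) = 6*F)
(-25*(-14))*b(H(-1, U)) = (-25*(-14))*(6*(-1)) = 350*(-6) = -2100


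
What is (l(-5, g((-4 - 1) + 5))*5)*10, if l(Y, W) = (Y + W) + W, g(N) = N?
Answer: -250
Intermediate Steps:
l(Y, W) = Y + 2*W (l(Y, W) = (W + Y) + W = Y + 2*W)
(l(-5, g((-4 - 1) + 5))*5)*10 = ((-5 + 2*((-4 - 1) + 5))*5)*10 = ((-5 + 2*(-5 + 5))*5)*10 = ((-5 + 2*0)*5)*10 = ((-5 + 0)*5)*10 = -5*5*10 = -25*10 = -250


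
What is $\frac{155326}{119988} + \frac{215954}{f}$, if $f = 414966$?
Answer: $\frac{7530574789}{4149245034} \approx 1.8149$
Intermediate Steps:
$\frac{155326}{119988} + \frac{215954}{f} = \frac{155326}{119988} + \frac{215954}{414966} = 155326 \cdot \frac{1}{119988} + 215954 \cdot \frac{1}{414966} = \frac{77663}{59994} + \frac{107977}{207483} = \frac{7530574789}{4149245034}$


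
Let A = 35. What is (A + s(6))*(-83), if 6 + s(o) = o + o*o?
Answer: -5893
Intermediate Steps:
s(o) = -6 + o + o**2 (s(o) = -6 + (o + o*o) = -6 + (o + o**2) = -6 + o + o**2)
(A + s(6))*(-83) = (35 + (-6 + 6 + 6**2))*(-83) = (35 + (-6 + 6 + 36))*(-83) = (35 + 36)*(-83) = 71*(-83) = -5893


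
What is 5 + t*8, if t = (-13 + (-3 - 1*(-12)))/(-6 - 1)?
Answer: 67/7 ≈ 9.5714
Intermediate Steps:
t = 4/7 (t = (-13 + (-3 + 12))/(-7) = (-13 + 9)*(-1/7) = -4*(-1/7) = 4/7 ≈ 0.57143)
5 + t*8 = 5 + (4/7)*8 = 5 + 32/7 = 67/7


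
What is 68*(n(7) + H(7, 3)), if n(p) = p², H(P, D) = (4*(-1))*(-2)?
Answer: 3876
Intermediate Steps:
H(P, D) = 8 (H(P, D) = -4*(-2) = 8)
68*(n(7) + H(7, 3)) = 68*(7² + 8) = 68*(49 + 8) = 68*57 = 3876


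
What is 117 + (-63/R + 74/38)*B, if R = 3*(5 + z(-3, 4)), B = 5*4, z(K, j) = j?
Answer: 6229/57 ≈ 109.28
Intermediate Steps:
B = 20
R = 27 (R = 3*(5 + 4) = 3*9 = 27)
117 + (-63/R + 74/38)*B = 117 + (-63/27 + 74/38)*20 = 117 + (-63*1/27 + 74*(1/38))*20 = 117 + (-7/3 + 37/19)*20 = 117 - 22/57*20 = 117 - 440/57 = 6229/57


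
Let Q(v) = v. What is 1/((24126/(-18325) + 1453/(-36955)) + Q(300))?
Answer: 135440075/40448381989 ≈ 0.0033485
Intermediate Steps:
1/((24126/(-18325) + 1453/(-36955)) + Q(300)) = 1/((24126/(-18325) + 1453/(-36955)) + 300) = 1/((24126*(-1/18325) + 1453*(-1/36955)) + 300) = 1/((-24126/18325 - 1453/36955) + 300) = 1/(-183640511/135440075 + 300) = 1/(40448381989/135440075) = 135440075/40448381989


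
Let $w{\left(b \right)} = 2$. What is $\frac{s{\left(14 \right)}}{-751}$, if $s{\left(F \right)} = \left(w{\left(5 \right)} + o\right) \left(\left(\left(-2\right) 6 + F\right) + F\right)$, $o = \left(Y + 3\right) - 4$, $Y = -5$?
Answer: $\frac{64}{751} \approx 0.08522$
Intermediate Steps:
$o = -6$ ($o = \left(-5 + 3\right) - 4 = -2 - 4 = -6$)
$s{\left(F \right)} = 48 - 8 F$ ($s{\left(F \right)} = \left(2 - 6\right) \left(\left(\left(-2\right) 6 + F\right) + F\right) = - 4 \left(\left(-12 + F\right) + F\right) = - 4 \left(-12 + 2 F\right) = 48 - 8 F$)
$\frac{s{\left(14 \right)}}{-751} = \frac{48 - 112}{-751} = \left(48 - 112\right) \left(- \frac{1}{751}\right) = \left(-64\right) \left(- \frac{1}{751}\right) = \frac{64}{751}$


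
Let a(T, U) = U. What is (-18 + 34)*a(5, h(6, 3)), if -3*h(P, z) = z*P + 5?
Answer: -368/3 ≈ -122.67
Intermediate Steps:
h(P, z) = -5/3 - P*z/3 (h(P, z) = -(z*P + 5)/3 = -(P*z + 5)/3 = -(5 + P*z)/3 = -5/3 - P*z/3)
(-18 + 34)*a(5, h(6, 3)) = (-18 + 34)*(-5/3 - ⅓*6*3) = 16*(-5/3 - 6) = 16*(-23/3) = -368/3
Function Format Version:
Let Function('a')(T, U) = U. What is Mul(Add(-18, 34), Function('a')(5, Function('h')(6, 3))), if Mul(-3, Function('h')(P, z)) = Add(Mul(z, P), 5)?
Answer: Rational(-368, 3) ≈ -122.67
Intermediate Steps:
Function('h')(P, z) = Add(Rational(-5, 3), Mul(Rational(-1, 3), P, z)) (Function('h')(P, z) = Mul(Rational(-1, 3), Add(Mul(z, P), 5)) = Mul(Rational(-1, 3), Add(Mul(P, z), 5)) = Mul(Rational(-1, 3), Add(5, Mul(P, z))) = Add(Rational(-5, 3), Mul(Rational(-1, 3), P, z)))
Mul(Add(-18, 34), Function('a')(5, Function('h')(6, 3))) = Mul(Add(-18, 34), Add(Rational(-5, 3), Mul(Rational(-1, 3), 6, 3))) = Mul(16, Add(Rational(-5, 3), -6)) = Mul(16, Rational(-23, 3)) = Rational(-368, 3)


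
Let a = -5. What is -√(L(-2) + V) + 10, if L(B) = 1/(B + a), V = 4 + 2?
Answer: 10 - √287/7 ≈ 7.5798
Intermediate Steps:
V = 6
L(B) = 1/(-5 + B) (L(B) = 1/(B - 5) = 1/(-5 + B))
-√(L(-2) + V) + 10 = -√(1/(-5 - 2) + 6) + 10 = -√(1/(-7) + 6) + 10 = -√(-⅐ + 6) + 10 = -√(41/7) + 10 = -√287/7 + 10 = 10 - √287/7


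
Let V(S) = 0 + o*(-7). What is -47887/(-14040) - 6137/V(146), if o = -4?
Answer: -21205661/98280 ≈ -215.77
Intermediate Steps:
V(S) = 28 (V(S) = 0 - 4*(-7) = 0 + 28 = 28)
-47887/(-14040) - 6137/V(146) = -47887/(-14040) - 6137/28 = -47887*(-1/14040) - 6137*1/28 = 47887/14040 - 6137/28 = -21205661/98280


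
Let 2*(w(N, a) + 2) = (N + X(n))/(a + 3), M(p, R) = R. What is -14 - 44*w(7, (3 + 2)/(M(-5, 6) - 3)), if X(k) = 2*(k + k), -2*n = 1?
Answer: 353/7 ≈ 50.429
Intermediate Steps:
n = -1/2 (n = -1/2*1 = -1/2 ≈ -0.50000)
X(k) = 4*k (X(k) = 2*(2*k) = 4*k)
w(N, a) = -2 + (-2 + N)/(2*(3 + a)) (w(N, a) = -2 + ((N + 4*(-1/2))/(a + 3))/2 = -2 + ((N - 2)/(3 + a))/2 = -2 + ((-2 + N)/(3 + a))/2 = -2 + (-2 + N)/(2*(3 + a)))
-14 - 44*w(7, (3 + 2)/(M(-5, 6) - 3)) = -14 - 22*(-14 + 7 - 4*(3 + 2)/(6 - 3))/(3 + (3 + 2)/(6 - 3)) = -14 - 22*(-14 + 7 - 20/3)/(3 + 5/3) = -14 - 22*(-14 + 7 - 20/3)/(3 + 5*(1/3)) = -14 - 22*(-14 + 7 - 4*5/3)/(3 + 5/3) = -14 - 22*(-14 + 7 - 20/3)/14/3 = -14 - 22*3*(-41)/(14*3) = -14 - 44*(-41/28) = -14 + 451/7 = 353/7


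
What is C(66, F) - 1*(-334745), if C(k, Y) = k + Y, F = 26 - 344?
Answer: 334493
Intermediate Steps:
F = -318
C(k, Y) = Y + k
C(66, F) - 1*(-334745) = (-318 + 66) - 1*(-334745) = -252 + 334745 = 334493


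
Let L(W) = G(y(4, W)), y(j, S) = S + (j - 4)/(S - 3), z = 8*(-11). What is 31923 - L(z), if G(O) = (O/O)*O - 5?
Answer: 32016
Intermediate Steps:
z = -88
y(j, S) = S + (-4 + j)/(-3 + S)
G(O) = -5 + O (G(O) = 1*O - 5 = O - 5 = -5 + O)
L(W) = -5 + (W² - 3*W)/(-3 + W) (L(W) = -5 + (-4 + 4 + W² - 3*W)/(-3 + W) = -5 + (W² - 3*W)/(-3 + W))
31923 - L(z) = 31923 - (-5 - 88) = 31923 - 1*(-93) = 31923 + 93 = 32016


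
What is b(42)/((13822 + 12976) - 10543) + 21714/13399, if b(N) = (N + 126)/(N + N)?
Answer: 352987868/217800745 ≈ 1.6207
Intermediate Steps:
b(N) = (126 + N)/(2*N) (b(N) = (126 + N)/((2*N)) = (126 + N)*(1/(2*N)) = (126 + N)/(2*N))
b(42)/((13822 + 12976) - 10543) + 21714/13399 = ((½)*(126 + 42)/42)/((13822 + 12976) - 10543) + 21714/13399 = ((½)*(1/42)*168)/(26798 - 10543) + 21714*(1/13399) = 2/16255 + 21714/13399 = 352987868/217800745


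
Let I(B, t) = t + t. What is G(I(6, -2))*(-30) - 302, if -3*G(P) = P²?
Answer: -142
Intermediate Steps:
I(B, t) = 2*t
G(P) = -P²/3
G(I(6, -2))*(-30) - 302 = -(2*(-2))²/3*(-30) - 302 = -⅓*(-4)²*(-30) - 302 = -⅓*16*(-30) - 302 = -16/3*(-30) - 302 = 160 - 302 = -142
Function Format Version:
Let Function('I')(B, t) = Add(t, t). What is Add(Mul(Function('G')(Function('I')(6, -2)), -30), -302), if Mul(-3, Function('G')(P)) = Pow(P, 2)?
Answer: -142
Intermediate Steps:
Function('I')(B, t) = Mul(2, t)
Function('G')(P) = Mul(Rational(-1, 3), Pow(P, 2))
Add(Mul(Function('G')(Function('I')(6, -2)), -30), -302) = Add(Mul(Mul(Rational(-1, 3), Pow(Mul(2, -2), 2)), -30), -302) = Add(Mul(Mul(Rational(-1, 3), Pow(-4, 2)), -30), -302) = Add(Mul(Mul(Rational(-1, 3), 16), -30), -302) = Add(Mul(Rational(-16, 3), -30), -302) = Add(160, -302) = -142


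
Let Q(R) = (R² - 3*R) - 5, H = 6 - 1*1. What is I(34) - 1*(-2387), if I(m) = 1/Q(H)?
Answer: 11936/5 ≈ 2387.2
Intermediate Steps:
H = 5 (H = 6 - 1 = 5)
Q(R) = -5 + R² - 3*R
I(m) = ⅕ (I(m) = 1/(-5 + 5² - 3*5) = 1/(-5 + 25 - 15) = 1/5 = ⅕)
I(34) - 1*(-2387) = ⅕ - 1*(-2387) = ⅕ + 2387 = 11936/5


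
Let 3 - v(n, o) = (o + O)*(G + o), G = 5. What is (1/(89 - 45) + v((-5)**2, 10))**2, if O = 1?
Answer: 50794129/1936 ≈ 26237.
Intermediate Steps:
v(n, o) = 3 - (1 + o)*(5 + o) (v(n, o) = 3 - (o + 1)*(5 + o) = 3 - (1 + o)*(5 + o))
(1/(89 - 45) + v((-5)**2, 10))**2 = (1/(89 - 45) + (-2 - 1*10**2 - 6*10))**2 = (1/44 + (-2 - 1*100 - 60))**2 = (1/44 + (-2 - 100 - 60))**2 = (1/44 - 162)**2 = (-7127/44)**2 = 50794129/1936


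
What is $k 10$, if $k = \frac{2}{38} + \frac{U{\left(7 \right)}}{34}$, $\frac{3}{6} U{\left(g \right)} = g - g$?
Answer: $\frac{10}{19} \approx 0.52632$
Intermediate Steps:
$U{\left(g \right)} = 0$ ($U{\left(g \right)} = 2 \left(g - g\right) = 2 \cdot 0 = 0$)
$k = \frac{1}{19}$ ($k = \frac{2}{38} + \frac{0}{34} = 2 \cdot \frac{1}{38} + 0 \cdot \frac{1}{34} = \frac{1}{19} + 0 = \frac{1}{19} \approx 0.052632$)
$k 10 = \frac{1}{19} \cdot 10 = \frac{10}{19}$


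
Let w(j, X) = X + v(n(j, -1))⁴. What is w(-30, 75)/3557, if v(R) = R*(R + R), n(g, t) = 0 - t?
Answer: 91/3557 ≈ 0.025583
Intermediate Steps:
n(g, t) = -t
v(R) = 2*R² (v(R) = R*(2*R) = 2*R²)
w(j, X) = 16 + X (w(j, X) = X + (2*(-1*(-1))²)⁴ = X + (2*1²)⁴ = X + (2*1)⁴ = X + 2⁴ = X + 16 = 16 + X)
w(-30, 75)/3557 = (16 + 75)/3557 = 91*(1/3557) = 91/3557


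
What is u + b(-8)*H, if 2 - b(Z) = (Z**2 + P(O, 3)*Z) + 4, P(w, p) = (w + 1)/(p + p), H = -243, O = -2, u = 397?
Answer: 16759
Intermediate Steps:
P(w, p) = (1 + w)/(2*p) (P(w, p) = (1 + w)/((2*p)) = (1 + w)*(1/(2*p)) = (1 + w)/(2*p))
b(Z) = -2 - Z**2 + Z/6 (b(Z) = 2 - ((Z**2 + ((1/2)*(1 - 2)/3)*Z) + 4) = 2 - ((Z**2 + ((1/2)*(1/3)*(-1))*Z) + 4) = 2 - ((Z**2 - Z/6) + 4) = 2 - (4 + Z**2 - Z/6) = 2 + (-4 - Z**2 + Z/6) = -2 - Z**2 + Z/6)
u + b(-8)*H = 397 + (-2 - 1*(-8)**2 + (1/6)*(-8))*(-243) = 397 + (-2 - 1*64 - 4/3)*(-243) = 397 + (-2 - 64 - 4/3)*(-243) = 397 - 202/3*(-243) = 397 + 16362 = 16759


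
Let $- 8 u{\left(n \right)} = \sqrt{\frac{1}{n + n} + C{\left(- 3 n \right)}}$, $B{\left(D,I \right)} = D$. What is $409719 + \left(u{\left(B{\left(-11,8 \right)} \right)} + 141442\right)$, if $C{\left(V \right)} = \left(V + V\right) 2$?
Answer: $551161 - \frac{\sqrt{63866}}{176} \approx 5.5116 \cdot 10^{5}$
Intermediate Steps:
$C{\left(V \right)} = 4 V$ ($C{\left(V \right)} = 2 V 2 = 4 V$)
$u{\left(n \right)} = - \frac{\sqrt{\frac{1}{2 n} - 12 n}}{8}$ ($u{\left(n \right)} = - \frac{\sqrt{\frac{1}{n + n} + 4 \left(- 3 n\right)}}{8} = - \frac{\sqrt{\frac{1}{2 n} - 12 n}}{8}$)
$409719 + \left(u{\left(B{\left(-11,8 \right)} \right)} + 141442\right) = 409719 + \left(- \frac{\sqrt{\left(-48\right) \left(-11\right) + \frac{2}{-11}}}{16} + 141442\right) = 409719 + \left(- \frac{\sqrt{528 + 2 \left(- \frac{1}{11}\right)}}{16} + 141442\right) = 409719 + \left(- \frac{\sqrt{528 - \frac{2}{11}}}{16} + 141442\right) = 409719 + \left(- \frac{\sqrt{\frac{5806}{11}}}{16} + 141442\right) = 409719 + \left(- \frac{\frac{1}{11} \sqrt{63866}}{16} + 141442\right) = 409719 + \left(- \frac{\sqrt{63866}}{176} + 141442\right) = 409719 + \left(141442 - \frac{\sqrt{63866}}{176}\right) = 551161 - \frac{\sqrt{63866}}{176}$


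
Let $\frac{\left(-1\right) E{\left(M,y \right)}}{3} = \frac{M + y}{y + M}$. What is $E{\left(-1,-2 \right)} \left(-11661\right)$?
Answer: $34983$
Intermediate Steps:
$E{\left(M,y \right)} = -3$ ($E{\left(M,y \right)} = - 3 \frac{M + y}{y + M} = - 3 \frac{M + y}{M + y} = \left(-3\right) 1 = -3$)
$E{\left(-1,-2 \right)} \left(-11661\right) = \left(-3\right) \left(-11661\right) = 34983$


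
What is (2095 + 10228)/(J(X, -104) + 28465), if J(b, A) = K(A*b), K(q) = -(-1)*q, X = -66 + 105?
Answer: 12323/24409 ≈ 0.50486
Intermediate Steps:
X = 39
K(q) = q
J(b, A) = A*b
(2095 + 10228)/(J(X, -104) + 28465) = (2095 + 10228)/(-104*39 + 28465) = 12323/(-4056 + 28465) = 12323/24409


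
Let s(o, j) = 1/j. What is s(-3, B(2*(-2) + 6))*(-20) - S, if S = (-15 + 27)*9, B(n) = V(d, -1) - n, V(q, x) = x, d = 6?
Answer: -304/3 ≈ -101.33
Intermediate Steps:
B(n) = -1 - n
S = 108 (S = 12*9 = 108)
s(-3, B(2*(-2) + 6))*(-20) - S = -20/(-1 - (2*(-2) + 6)) - 1*108 = -20/(-1 - (-4 + 6)) - 108 = -20/(-1 - 1*2) - 108 = -20/(-1 - 2) - 108 = -20/(-3) - 108 = -⅓*(-20) - 108 = 20/3 - 108 = -304/3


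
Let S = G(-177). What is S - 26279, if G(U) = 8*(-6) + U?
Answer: -26504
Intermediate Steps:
G(U) = -48 + U
S = -225 (S = -48 - 177 = -225)
S - 26279 = -225 - 26279 = -26504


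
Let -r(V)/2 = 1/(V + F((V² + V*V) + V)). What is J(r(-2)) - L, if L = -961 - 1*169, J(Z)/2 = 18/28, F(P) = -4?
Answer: 7919/7 ≈ 1131.3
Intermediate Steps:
r(V) = -2/(-4 + V) (r(V) = -2/(V - 4) = -2/(-4 + V))
J(Z) = 9/7 (J(Z) = 2*(18/28) = 2*(18*(1/28)) = 2*(9/14) = 9/7)
L = -1130 (L = -961 - 169 = -1130)
J(r(-2)) - L = 9/7 - 1*(-1130) = 9/7 + 1130 = 7919/7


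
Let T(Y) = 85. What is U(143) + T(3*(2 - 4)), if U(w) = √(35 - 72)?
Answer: 85 + I*√37 ≈ 85.0 + 6.0828*I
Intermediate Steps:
U(w) = I*√37 (U(w) = √(-37) = I*√37)
U(143) + T(3*(2 - 4)) = I*√37 + 85 = 85 + I*√37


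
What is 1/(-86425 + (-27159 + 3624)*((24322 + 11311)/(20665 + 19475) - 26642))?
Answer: 892/559205640081 ≈ 1.5951e-9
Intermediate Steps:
1/(-86425 + (-27159 + 3624)*((24322 + 11311)/(20665 + 19475) - 26642)) = 1/(-86425 - 23535*(35633/40140 - 26642)) = 1/(-86425 - 23535*(-1069374247/40140)) = 1/(-86425 + 559282731181/892) = 1/(559205640081/892) = 892/559205640081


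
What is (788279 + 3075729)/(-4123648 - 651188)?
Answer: -966002/1193709 ≈ -0.80924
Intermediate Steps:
(788279 + 3075729)/(-4123648 - 651188) = 3864008/(-4774836) = 3864008*(-1/4774836) = -966002/1193709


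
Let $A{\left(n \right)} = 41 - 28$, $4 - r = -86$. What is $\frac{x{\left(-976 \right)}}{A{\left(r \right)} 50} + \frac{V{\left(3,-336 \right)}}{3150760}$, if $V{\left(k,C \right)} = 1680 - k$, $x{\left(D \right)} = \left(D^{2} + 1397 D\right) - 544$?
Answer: $- \frac{25926952087}{40959880} \approx -632.98$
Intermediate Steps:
$r = 90$ ($r = 4 - -86 = 4 + 86 = 90$)
$x{\left(D \right)} = -544 + D^{2} + 1397 D$
$A{\left(n \right)} = 13$ ($A{\left(n \right)} = 41 - 28 = 13$)
$\frac{x{\left(-976 \right)}}{A{\left(r \right)} 50} + \frac{V{\left(3,-336 \right)}}{3150760} = \frac{-544 + \left(-976\right)^{2} + 1397 \left(-976\right)}{13 \cdot 50} + \frac{1680 - 3}{3150760} = \frac{-544 + 952576 - 1363472}{650} + \left(1680 - 3\right) \frac{1}{3150760} = \left(-411440\right) \frac{1}{650} + 1677 \cdot \frac{1}{3150760} = - \frac{41144}{65} + \frac{1677}{3150760} = - \frac{25926952087}{40959880}$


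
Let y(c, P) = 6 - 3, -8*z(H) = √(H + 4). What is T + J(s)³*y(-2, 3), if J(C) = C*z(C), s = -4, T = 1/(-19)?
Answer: -1/19 ≈ -0.052632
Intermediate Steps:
T = -1/19 ≈ -0.052632
z(H) = -√(4 + H)/8 (z(H) = -√(H + 4)/8 = -√(4 + H)/8)
y(c, P) = 3
J(C) = -C*√(4 + C)/8 (J(C) = C*(-√(4 + C)/8) = -C*√(4 + C)/8)
T + J(s)³*y(-2, 3) = -1/19 + (-⅛*(-4)*√(4 - 4))³*3 = -1/19 + (-⅛*(-4)*√0)³*3 = -1/19 + (-⅛*(-4)*0)³*3 = -1/19 + 0³*3 = -1/19 + 0*3 = -1/19 + 0 = -1/19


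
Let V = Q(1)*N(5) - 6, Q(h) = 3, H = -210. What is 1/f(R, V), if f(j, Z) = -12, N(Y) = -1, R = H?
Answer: -1/12 ≈ -0.083333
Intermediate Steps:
R = -210
V = -9 (V = 3*(-1) - 6 = -3 - 6 = -9)
1/f(R, V) = 1/(-12) = -1/12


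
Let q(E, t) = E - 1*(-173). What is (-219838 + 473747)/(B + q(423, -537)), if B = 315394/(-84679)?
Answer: 21500760211/50153290 ≈ 428.70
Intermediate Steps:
q(E, t) = 173 + E (q(E, t) = E + 173 = 173 + E)
B = -315394/84679 (B = 315394*(-1/84679) = -315394/84679 ≈ -3.7246)
(-219838 + 473747)/(B + q(423, -537)) = (-219838 + 473747)/(-315394/84679 + (173 + 423)) = 253909/(-315394/84679 + 596) = 253909/(50153290/84679) = 253909*(84679/50153290) = 21500760211/50153290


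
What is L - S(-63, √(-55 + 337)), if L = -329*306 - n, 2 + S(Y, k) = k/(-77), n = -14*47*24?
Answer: -84880 + √282/77 ≈ -84880.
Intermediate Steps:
n = -15792 (n = -658*24 = -15792)
S(Y, k) = -2 - k/77 (S(Y, k) = -2 + k/(-77) = -2 + k*(-1/77) = -2 - k/77)
L = -84882 (L = -329*306 - 1*(-15792) = -100674 + 15792 = -84882)
L - S(-63, √(-55 + 337)) = -84882 - (-2 - √(-55 + 337)/77) = -84882 - (-2 - √282/77) = -84882 + (2 + √282/77) = -84880 + √282/77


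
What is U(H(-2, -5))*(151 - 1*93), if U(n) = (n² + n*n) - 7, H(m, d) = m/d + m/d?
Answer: -8294/25 ≈ -331.76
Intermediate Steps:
H(m, d) = 2*m/d
U(n) = -7 + 2*n² (U(n) = (n² + n²) - 7 = 2*n² - 7 = -7 + 2*n²)
U(H(-2, -5))*(151 - 1*93) = (-7 + 2*(2*(-2)/(-5))²)*(151 - 1*93) = (-7 + 2*(2*(-2)*(-⅕))²)*(151 - 93) = (-7 + 2*(⅘)²)*58 = (-7 + 2*(16/25))*58 = (-7 + 32/25)*58 = -143/25*58 = -8294/25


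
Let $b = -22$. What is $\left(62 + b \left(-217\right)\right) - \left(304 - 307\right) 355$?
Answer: $5901$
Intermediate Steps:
$\left(62 + b \left(-217\right)\right) - \left(304 - 307\right) 355 = \left(62 - -4774\right) - \left(304 - 307\right) 355 = \left(62 + 4774\right) - \left(-3\right) 355 = 4836 - -1065 = 4836 + 1065 = 5901$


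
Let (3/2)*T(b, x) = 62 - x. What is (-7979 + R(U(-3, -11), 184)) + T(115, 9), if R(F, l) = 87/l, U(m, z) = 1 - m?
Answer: -4384643/552 ≈ -7943.2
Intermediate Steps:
T(b, x) = 124/3 - 2*x/3 (T(b, x) = 2*(62 - x)/3 = 124/3 - 2*x/3)
(-7979 + R(U(-3, -11), 184)) + T(115, 9) = (-7979 + 87/184) + (124/3 - ⅔*9) = (-7979 + 87*(1/184)) + (124/3 - 6) = (-7979 + 87/184) + 106/3 = -1468049/184 + 106/3 = -4384643/552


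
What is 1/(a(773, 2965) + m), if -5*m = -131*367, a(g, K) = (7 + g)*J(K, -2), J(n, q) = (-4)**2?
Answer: 5/110477 ≈ 4.5258e-5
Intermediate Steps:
J(n, q) = 16
a(g, K) = 112 + 16*g (a(g, K) = (7 + g)*16 = 112 + 16*g)
m = 48077/5 (m = -(-131)*367/5 = -1/5*(-48077) = 48077/5 ≈ 9615.4)
1/(a(773, 2965) + m) = 1/((112 + 16*773) + 48077/5) = 1/((112 + 12368) + 48077/5) = 1/(12480 + 48077/5) = 1/(110477/5) = 5/110477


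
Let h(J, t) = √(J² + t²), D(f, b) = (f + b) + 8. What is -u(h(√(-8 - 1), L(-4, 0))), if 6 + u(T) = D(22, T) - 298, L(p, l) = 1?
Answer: 274 - 2*I*√2 ≈ 274.0 - 2.8284*I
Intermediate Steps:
D(f, b) = 8 + b + f (D(f, b) = (b + f) + 8 = 8 + b + f)
u(T) = -274 + T (u(T) = -6 + ((8 + T + 22) - 298) = -6 + ((30 + T) - 298) = -6 + (-268 + T) = -274 + T)
-u(h(√(-8 - 1), L(-4, 0))) = -(-274 + √((√(-8 - 1))² + 1²)) = -(-274 + √((√(-9))² + 1)) = -(-274 + √((3*I)² + 1)) = -(-274 + √(-9 + 1)) = -(-274 + √(-8)) = -(-274 + 2*I*√2) = 274 - 2*I*√2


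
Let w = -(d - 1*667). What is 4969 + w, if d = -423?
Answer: 6059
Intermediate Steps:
w = 1090 (w = -(-423 - 1*667) = -(-423 - 667) = -1*(-1090) = 1090)
4969 + w = 4969 + 1090 = 6059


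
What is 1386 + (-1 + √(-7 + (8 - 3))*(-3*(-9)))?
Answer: 1385 + 27*I*√2 ≈ 1385.0 + 38.184*I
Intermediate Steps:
1386 + (-1 + √(-7 + (8 - 3))*(-3*(-9))) = 1386 + (-1 + √(-7 + 5)*27) = 1386 + (-1 + √(-2)*27) = 1386 + (-1 + (I*√2)*27) = 1386 + (-1 + 27*I*√2) = 1385 + 27*I*√2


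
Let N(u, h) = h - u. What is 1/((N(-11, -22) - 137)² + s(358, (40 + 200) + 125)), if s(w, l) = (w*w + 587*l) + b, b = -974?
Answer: 1/363349 ≈ 2.7522e-6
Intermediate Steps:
s(w, l) = -974 + w² + 587*l (s(w, l) = (w*w + 587*l) - 974 = (w² + 587*l) - 974 = -974 + w² + 587*l)
1/((N(-11, -22) - 137)² + s(358, (40 + 200) + 125)) = 1/(((-22 - 1*(-11)) - 137)² + (-974 + 358² + 587*((40 + 200) + 125))) = 1/(((-22 + 11) - 137)² + (-974 + 128164 + 587*(240 + 125))) = 1/((-11 - 137)² + (-974 + 128164 + 587*365)) = 1/((-148)² + (-974 + 128164 + 214255)) = 1/(21904 + 341445) = 1/363349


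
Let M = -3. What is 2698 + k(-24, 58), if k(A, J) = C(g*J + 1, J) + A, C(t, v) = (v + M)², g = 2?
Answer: 5699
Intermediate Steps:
C(t, v) = (-3 + v)² (C(t, v) = (v - 3)² = (-3 + v)²)
k(A, J) = A + (-3 + J)² (k(A, J) = (-3 + J)² + A = A + (-3 + J)²)
2698 + k(-24, 58) = 2698 + (-24 + (-3 + 58)²) = 2698 + (-24 + 55²) = 2698 + (-24 + 3025) = 2698 + 3001 = 5699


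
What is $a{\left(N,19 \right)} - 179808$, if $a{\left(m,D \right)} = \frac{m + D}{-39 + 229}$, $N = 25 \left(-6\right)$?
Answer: $- \frac{34163651}{190} \approx -1.7981 \cdot 10^{5}$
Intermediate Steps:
$N = -150$
$a{\left(m,D \right)} = \frac{D}{190} + \frac{m}{190}$ ($a{\left(m,D \right)} = \frac{D + m}{190} = \left(D + m\right) \frac{1}{190} = \frac{D}{190} + \frac{m}{190}$)
$a{\left(N,19 \right)} - 179808 = \left(\frac{1}{190} \cdot 19 + \frac{1}{190} \left(-150\right)\right) - 179808 = \left(\frac{1}{10} - \frac{15}{19}\right) - 179808 = - \frac{131}{190} - 179808 = - \frac{34163651}{190}$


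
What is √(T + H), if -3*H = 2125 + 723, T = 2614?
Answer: √14982/3 ≈ 40.800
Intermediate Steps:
H = -2848/3 (H = -(2125 + 723)/3 = -⅓*2848 = -2848/3 ≈ -949.33)
√(T + H) = √(2614 - 2848/3) = √(4994/3) = √14982/3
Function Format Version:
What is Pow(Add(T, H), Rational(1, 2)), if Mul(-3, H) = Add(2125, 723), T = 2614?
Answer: Mul(Rational(1, 3), Pow(14982, Rational(1, 2))) ≈ 40.800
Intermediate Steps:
H = Rational(-2848, 3) (H = Mul(Rational(-1, 3), Add(2125, 723)) = Mul(Rational(-1, 3), 2848) = Rational(-2848, 3) ≈ -949.33)
Pow(Add(T, H), Rational(1, 2)) = Pow(Add(2614, Rational(-2848, 3)), Rational(1, 2)) = Pow(Rational(4994, 3), Rational(1, 2)) = Mul(Rational(1, 3), Pow(14982, Rational(1, 2)))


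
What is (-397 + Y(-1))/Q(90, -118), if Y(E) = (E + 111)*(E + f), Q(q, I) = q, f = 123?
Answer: 1447/10 ≈ 144.70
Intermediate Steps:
Y(E) = (111 + E)*(123 + E) (Y(E) = (E + 111)*(E + 123) = (111 + E)*(123 + E))
(-397 + Y(-1))/Q(90, -118) = (-397 + (13653 + (-1)² + 234*(-1)))/90 = (-397 + (13653 + 1 - 234))*(1/90) = (-397 + 13420)*(1/90) = 13023*(1/90) = 1447/10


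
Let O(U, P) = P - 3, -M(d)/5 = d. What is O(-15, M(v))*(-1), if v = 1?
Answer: 8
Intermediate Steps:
M(d) = -5*d
O(U, P) = -3 + P
O(-15, M(v))*(-1) = (-3 - 5*1)*(-1) = (-3 - 5)*(-1) = -8*(-1) = 8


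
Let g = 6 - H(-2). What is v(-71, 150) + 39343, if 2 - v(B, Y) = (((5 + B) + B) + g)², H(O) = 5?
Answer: 20849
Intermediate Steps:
g = 1 (g = 6 - 1*5 = 6 - 5 = 1)
v(B, Y) = 2 - (6 + 2*B)² (v(B, Y) = 2 - (((5 + B) + B) + 1)² = 2 - ((5 + 2*B) + 1)² = 2 - (6 + 2*B)²)
v(-71, 150) + 39343 = (2 - 4*(3 - 71)²) + 39343 = (2 - 4*(-68)²) + 39343 = (2 - 4*4624) + 39343 = (2 - 18496) + 39343 = -18494 + 39343 = 20849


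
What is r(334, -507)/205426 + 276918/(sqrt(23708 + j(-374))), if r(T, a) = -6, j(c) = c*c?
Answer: -3/102713 + 46153*sqrt(71)/568 ≈ 684.67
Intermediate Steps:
j(c) = c**2
r(T, a) = -6 (r(T, a) = -1*6 = -6)
r(334, -507)/205426 + 276918/(sqrt(23708 + j(-374))) = -6/205426 + 276918/(sqrt(23708 + (-374)**2)) = -6*1/205426 + 276918/(sqrt(23708 + 139876)) = -3/102713 + 276918/(sqrt(163584)) = -3/102713 + 276918/((48*sqrt(71))) = -3/102713 + 276918*(sqrt(71)/3408) = -3/102713 + 46153*sqrt(71)/568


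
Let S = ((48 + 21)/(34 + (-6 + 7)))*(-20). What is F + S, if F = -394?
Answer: -3034/7 ≈ -433.43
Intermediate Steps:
S = -276/7 (S = (69/(34 + 1))*(-20) = (69/35)*(-20) = -276/7 ≈ -39.429)
F + S = -394 - 276/7 = -3034/7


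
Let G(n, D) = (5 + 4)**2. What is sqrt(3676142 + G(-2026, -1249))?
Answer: sqrt(3676223) ≈ 1917.3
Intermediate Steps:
G(n, D) = 81 (G(n, D) = 9**2 = 81)
sqrt(3676142 + G(-2026, -1249)) = sqrt(3676142 + 81) = sqrt(3676223)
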